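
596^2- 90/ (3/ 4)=355096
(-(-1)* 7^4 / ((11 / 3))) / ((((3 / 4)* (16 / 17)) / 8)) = 81634 / 11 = 7421.27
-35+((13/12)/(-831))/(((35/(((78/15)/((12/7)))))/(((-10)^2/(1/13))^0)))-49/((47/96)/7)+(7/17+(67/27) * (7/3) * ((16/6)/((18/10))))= -70340327479111/96806680200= -726.61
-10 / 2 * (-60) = 300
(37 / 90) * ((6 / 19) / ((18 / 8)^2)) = 592 / 23085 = 0.03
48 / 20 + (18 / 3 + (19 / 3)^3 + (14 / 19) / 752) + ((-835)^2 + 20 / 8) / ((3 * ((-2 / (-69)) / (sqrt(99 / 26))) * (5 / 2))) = 253105721 / 964440 + 19243479 * sqrt(286) / 52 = 6258661.66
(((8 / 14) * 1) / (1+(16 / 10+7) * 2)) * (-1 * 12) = -240 / 637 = -0.38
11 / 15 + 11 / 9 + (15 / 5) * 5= 16.96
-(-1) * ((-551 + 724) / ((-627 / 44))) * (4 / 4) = -12.14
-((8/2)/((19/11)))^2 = -1936/361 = -5.36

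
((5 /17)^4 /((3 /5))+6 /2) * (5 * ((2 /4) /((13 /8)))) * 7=105673960 /3257319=32.44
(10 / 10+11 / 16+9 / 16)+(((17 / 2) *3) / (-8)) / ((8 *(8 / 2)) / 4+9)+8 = 161 / 16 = 10.06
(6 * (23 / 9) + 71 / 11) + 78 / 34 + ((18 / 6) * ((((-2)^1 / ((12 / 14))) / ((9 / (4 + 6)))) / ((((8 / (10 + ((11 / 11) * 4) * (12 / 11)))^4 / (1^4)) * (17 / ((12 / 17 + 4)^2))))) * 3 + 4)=-62102723864 / 215793699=-287.79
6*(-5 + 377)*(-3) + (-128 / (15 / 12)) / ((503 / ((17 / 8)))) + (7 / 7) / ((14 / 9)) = -235758757 / 35210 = -6695.79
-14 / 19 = -0.74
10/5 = 2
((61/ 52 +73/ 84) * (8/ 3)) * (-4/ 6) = -8920/ 2457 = -3.63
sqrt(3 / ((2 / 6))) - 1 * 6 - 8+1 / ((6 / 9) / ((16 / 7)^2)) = -155 / 49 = -3.16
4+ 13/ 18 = 85/ 18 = 4.72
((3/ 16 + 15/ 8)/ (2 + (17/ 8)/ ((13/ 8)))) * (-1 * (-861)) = 369369/ 688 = 536.87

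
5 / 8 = 0.62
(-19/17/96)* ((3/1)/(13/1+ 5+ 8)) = -19/14144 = -0.00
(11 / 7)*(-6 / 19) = -66 / 133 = -0.50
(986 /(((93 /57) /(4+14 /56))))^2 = 25357059121 /3844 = 6596529.43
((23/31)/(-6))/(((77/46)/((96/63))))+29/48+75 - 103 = -27.51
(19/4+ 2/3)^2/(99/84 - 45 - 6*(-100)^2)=-29575/60524172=-0.00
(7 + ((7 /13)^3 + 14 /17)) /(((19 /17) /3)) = 894096 /41743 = 21.42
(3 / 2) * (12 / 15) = 6 / 5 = 1.20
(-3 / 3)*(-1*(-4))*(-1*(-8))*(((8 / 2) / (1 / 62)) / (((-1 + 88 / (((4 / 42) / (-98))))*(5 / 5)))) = 0.09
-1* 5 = -5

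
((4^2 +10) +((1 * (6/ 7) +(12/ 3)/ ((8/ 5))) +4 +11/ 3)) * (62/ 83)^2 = 2988710/ 144669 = 20.66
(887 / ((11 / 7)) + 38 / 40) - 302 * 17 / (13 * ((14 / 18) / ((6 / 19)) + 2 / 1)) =476.92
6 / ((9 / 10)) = 20 / 3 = 6.67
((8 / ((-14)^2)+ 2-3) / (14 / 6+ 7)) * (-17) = 2397 / 1372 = 1.75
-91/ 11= -8.27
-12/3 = -4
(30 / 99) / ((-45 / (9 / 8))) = -1 / 132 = -0.01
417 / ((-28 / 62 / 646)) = -4175421 / 7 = -596488.71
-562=-562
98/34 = 49/17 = 2.88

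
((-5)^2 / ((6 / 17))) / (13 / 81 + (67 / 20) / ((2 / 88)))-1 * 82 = -9743593 / 119524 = -81.52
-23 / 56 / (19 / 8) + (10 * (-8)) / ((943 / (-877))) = 9309591 / 125419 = 74.23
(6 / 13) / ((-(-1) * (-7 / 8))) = -48 / 91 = -0.53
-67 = -67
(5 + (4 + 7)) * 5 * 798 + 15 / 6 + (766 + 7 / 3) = 387665 / 6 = 64610.83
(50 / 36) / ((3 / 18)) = 8.33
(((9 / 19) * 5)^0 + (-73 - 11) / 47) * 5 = -185 / 47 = -3.94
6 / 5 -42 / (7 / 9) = -264 / 5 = -52.80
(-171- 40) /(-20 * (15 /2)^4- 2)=844 /253133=0.00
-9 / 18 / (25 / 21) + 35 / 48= 371 / 1200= 0.31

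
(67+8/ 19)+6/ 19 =1287/ 19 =67.74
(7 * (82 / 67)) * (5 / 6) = 1435 / 201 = 7.14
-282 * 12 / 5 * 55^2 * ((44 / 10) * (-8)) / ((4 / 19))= 342311904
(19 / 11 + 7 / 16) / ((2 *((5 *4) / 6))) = 1143 / 3520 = 0.32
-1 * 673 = -673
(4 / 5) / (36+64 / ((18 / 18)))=0.01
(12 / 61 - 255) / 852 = -5181 / 17324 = -0.30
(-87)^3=-658503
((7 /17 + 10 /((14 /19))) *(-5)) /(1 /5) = -41600 /119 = -349.58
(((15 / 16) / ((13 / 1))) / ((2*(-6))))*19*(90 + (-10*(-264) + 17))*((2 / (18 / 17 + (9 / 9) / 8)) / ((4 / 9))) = -39927645 / 33488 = -1192.30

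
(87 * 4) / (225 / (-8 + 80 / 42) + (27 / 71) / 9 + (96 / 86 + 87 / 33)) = -1495921152 / 142366843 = -10.51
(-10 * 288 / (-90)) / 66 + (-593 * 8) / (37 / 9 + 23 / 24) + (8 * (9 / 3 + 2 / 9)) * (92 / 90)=-295609792 / 325215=-908.97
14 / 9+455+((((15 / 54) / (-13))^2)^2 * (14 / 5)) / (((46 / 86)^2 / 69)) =5247274463963 / 11493174888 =456.56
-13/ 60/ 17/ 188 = -13/ 191760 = -0.00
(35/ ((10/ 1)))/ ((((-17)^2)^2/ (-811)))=-5677/ 167042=-0.03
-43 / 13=-3.31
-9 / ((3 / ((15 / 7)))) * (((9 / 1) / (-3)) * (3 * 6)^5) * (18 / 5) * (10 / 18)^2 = 283435200 / 7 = 40490742.86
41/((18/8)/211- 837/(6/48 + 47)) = -13045708/5648031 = -2.31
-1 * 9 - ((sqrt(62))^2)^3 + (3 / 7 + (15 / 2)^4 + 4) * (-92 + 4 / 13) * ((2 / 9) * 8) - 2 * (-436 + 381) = -618114145 / 819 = -754718.13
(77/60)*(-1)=-77/60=-1.28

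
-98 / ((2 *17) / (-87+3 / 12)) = 17003 / 68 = 250.04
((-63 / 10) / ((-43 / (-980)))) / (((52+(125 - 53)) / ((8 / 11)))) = -12348 / 14663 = -0.84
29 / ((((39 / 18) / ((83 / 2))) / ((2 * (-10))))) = -144420 / 13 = -11109.23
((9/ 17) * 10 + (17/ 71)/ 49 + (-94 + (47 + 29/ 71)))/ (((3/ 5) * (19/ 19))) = -4070275/ 59143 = -68.82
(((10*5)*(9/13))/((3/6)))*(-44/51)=-13200/221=-59.73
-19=-19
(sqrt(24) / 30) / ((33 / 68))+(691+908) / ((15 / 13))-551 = 68 *sqrt(6) / 495+4174 / 5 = 835.14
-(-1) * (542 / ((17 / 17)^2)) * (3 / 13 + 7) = 50948 / 13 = 3919.08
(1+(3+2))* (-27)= -162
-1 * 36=-36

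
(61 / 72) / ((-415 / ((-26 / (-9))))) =-793 / 134460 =-0.01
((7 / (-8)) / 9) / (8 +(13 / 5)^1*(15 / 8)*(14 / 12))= -14 / 1971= -0.01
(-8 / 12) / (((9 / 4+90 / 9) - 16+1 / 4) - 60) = 4 / 381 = 0.01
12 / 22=0.55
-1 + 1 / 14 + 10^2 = 1387 / 14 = 99.07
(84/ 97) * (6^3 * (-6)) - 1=-108961/ 97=-1123.31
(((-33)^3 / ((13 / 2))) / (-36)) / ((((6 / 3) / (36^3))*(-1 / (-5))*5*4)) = 895660.62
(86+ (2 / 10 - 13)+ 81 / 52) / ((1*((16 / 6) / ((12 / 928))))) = 0.36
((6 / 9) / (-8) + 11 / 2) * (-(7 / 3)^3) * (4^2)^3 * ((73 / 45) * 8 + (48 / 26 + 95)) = -22565602304 / 729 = -30954186.97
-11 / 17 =-0.65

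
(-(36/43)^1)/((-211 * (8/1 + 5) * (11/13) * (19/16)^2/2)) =18432/36028883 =0.00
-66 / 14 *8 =-264 / 7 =-37.71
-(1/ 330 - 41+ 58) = -5611/ 330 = -17.00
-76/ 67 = -1.13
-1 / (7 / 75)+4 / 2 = -61 / 7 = -8.71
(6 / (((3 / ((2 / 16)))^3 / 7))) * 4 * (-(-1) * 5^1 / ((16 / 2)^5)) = 35 / 18874368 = 0.00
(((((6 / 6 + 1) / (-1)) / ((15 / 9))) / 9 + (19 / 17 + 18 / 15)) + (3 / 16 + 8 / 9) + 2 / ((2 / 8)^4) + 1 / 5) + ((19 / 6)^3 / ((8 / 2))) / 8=303426487 / 587520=516.45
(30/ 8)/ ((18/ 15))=3.12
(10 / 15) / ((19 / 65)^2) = 8450 / 1083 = 7.80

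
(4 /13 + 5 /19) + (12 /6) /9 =1763 /2223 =0.79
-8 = -8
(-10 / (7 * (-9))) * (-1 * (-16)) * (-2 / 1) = -320 / 63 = -5.08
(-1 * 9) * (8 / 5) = -72 / 5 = -14.40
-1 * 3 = -3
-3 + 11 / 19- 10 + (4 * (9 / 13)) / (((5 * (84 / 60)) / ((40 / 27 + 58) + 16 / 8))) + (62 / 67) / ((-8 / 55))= 5.54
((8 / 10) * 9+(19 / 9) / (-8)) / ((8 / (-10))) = -2497 / 288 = -8.67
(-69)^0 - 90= -89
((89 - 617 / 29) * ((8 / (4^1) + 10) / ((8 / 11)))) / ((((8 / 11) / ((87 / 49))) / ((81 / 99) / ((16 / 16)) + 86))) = 46421595 / 196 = 236844.87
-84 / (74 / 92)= -3864 / 37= -104.43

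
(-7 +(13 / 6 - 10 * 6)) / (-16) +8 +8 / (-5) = 5017 / 480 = 10.45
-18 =-18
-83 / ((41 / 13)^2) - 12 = -34199 / 1681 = -20.34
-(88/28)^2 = -484/49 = -9.88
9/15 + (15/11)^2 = 1488/605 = 2.46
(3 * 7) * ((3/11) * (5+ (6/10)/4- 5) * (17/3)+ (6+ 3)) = 42651/220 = 193.87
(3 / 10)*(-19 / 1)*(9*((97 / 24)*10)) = -16587 / 8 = -2073.38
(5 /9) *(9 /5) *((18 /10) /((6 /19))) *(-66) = -1881 /5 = -376.20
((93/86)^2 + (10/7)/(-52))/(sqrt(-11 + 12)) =768569/673036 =1.14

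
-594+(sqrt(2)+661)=sqrt(2)+67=68.41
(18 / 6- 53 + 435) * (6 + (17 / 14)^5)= 3326.40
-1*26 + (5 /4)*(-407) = -2139 /4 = -534.75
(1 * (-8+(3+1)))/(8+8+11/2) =-8/43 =-0.19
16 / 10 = 8 / 5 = 1.60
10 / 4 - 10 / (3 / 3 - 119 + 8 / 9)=2725 / 1054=2.59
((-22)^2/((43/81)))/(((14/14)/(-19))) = -744876/43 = -17322.70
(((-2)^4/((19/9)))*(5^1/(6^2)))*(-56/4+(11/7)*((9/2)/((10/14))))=-82/19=-4.32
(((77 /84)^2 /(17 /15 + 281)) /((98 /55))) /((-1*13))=-33275 /258795264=-0.00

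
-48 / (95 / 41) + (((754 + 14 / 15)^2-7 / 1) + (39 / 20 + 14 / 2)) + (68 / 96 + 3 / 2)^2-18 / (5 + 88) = 4833750820301 / 8481600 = 569910.26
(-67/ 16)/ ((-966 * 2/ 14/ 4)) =67/ 552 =0.12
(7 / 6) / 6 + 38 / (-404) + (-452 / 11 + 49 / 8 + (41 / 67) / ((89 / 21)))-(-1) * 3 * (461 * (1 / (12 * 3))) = 1762740781 / 476992296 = 3.70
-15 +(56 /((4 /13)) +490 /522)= 43832 /261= 167.94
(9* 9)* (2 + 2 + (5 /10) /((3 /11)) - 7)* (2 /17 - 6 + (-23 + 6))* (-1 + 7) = 220563 /17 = 12974.29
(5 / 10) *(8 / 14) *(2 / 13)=4 / 91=0.04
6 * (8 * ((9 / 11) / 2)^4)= 19683 / 14641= 1.34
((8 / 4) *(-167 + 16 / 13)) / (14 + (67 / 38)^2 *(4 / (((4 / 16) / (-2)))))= 3.88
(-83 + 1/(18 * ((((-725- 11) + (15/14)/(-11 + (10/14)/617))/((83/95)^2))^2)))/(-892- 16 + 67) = 297581519583398244435100603/3015253712647869635320250625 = 0.10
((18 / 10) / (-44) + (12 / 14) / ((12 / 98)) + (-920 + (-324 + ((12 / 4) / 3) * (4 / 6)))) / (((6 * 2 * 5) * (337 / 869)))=-64464553 / 1213200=-53.14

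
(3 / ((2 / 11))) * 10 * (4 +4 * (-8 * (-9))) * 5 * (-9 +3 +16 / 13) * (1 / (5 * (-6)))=497860 / 13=38296.92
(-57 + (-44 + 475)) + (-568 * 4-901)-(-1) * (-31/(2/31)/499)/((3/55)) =-8433061/2994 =-2816.65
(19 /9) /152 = 1 /72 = 0.01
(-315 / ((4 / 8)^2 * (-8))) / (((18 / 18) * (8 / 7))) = 2205 / 16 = 137.81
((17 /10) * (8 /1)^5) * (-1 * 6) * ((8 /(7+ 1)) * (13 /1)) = -21725184 /5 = -4345036.80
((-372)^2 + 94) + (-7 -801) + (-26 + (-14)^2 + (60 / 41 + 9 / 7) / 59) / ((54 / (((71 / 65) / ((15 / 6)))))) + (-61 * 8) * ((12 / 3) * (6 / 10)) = 20282161870339 / 148587075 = 136500.18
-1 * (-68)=68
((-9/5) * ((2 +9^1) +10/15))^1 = -21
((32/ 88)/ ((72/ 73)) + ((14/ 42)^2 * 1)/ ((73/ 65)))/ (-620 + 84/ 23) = -17273/ 22766656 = -0.00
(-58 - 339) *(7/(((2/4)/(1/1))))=-5558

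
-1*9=-9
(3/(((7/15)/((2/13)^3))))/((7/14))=720/15379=0.05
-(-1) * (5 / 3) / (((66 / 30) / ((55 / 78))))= 0.53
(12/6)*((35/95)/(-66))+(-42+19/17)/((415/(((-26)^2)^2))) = -39826839205/884697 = -45017.49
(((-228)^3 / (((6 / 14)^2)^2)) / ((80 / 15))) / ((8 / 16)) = -131747672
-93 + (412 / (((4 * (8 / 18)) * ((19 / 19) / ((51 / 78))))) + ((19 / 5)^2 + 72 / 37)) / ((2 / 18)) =136434027 / 96200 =1418.23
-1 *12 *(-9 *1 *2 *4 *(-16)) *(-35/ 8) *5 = 302400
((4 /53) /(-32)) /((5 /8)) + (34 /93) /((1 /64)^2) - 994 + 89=14601142 /24645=592.46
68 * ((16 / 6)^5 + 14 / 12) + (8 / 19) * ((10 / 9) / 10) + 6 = 42730456 / 4617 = 9255.03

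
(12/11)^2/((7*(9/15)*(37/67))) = 16080/31339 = 0.51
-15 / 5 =-3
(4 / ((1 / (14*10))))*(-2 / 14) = -80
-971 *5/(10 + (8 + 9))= -4855/27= -179.81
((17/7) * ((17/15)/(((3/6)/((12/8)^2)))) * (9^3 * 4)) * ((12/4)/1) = 3792258/35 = 108350.23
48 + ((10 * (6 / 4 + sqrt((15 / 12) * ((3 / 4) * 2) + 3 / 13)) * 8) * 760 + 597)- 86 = 15200 * sqrt(5694) / 13 + 91759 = 179987.51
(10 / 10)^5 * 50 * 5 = 250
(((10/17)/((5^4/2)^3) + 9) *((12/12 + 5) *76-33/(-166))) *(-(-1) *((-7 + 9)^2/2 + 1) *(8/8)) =1697246634494367/137792968750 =12317.37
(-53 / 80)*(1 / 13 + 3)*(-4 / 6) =53 / 39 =1.36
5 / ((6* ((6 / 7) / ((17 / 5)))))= 119 / 36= 3.31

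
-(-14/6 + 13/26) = 11/6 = 1.83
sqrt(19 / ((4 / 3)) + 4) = sqrt(73) / 2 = 4.27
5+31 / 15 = 106 / 15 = 7.07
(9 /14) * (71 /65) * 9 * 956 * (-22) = -60477516 /455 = -132917.62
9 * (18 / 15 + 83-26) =2619 / 5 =523.80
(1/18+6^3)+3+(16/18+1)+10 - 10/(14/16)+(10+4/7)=28991/126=230.09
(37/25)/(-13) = -37/325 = -0.11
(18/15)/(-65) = -6/325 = -0.02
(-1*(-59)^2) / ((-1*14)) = 3481 / 14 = 248.64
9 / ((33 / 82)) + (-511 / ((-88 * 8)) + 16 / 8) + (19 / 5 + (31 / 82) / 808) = 421109251 / 14576320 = 28.89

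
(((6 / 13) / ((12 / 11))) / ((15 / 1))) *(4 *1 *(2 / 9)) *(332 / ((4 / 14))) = 51128 / 1755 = 29.13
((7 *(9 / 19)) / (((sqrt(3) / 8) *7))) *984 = 23616 *sqrt(3) / 19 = 2152.85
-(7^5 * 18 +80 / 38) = -5748034 / 19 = -302528.11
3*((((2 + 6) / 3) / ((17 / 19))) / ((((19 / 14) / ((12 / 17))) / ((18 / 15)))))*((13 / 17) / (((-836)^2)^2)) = 0.00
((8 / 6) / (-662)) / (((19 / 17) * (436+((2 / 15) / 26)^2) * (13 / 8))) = -0.00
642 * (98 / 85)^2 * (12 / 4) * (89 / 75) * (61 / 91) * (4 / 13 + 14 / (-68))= 21518970732 / 103787125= 207.34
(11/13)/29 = 11/377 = 0.03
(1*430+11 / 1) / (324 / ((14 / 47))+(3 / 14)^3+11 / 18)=10890936 / 26877527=0.41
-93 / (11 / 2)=-186 / 11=-16.91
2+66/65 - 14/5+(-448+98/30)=-86681/195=-444.52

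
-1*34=-34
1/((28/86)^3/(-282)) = -11210487/1372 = -8170.91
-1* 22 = -22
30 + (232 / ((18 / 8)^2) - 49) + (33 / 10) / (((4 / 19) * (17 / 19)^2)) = 43453987 / 936360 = 46.41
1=1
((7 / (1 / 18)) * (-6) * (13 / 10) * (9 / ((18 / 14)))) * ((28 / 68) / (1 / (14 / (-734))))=54.03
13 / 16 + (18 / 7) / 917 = 83735 / 102704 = 0.82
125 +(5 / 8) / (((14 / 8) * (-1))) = 1745 / 14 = 124.64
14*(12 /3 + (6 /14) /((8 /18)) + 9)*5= 1955 /2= 977.50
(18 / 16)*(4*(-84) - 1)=-3033 / 8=-379.12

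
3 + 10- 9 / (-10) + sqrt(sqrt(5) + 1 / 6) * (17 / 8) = 17 * sqrt(6 + 36 * sqrt(5)) / 48 + 139 / 10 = 17.19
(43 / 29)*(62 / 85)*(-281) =-749146 / 2465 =-303.91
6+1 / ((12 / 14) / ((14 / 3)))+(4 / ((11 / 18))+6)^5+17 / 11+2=450462755756 / 1449459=310779.92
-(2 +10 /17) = -44 /17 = -2.59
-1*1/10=-1/10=-0.10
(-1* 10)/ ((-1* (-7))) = -10/ 7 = -1.43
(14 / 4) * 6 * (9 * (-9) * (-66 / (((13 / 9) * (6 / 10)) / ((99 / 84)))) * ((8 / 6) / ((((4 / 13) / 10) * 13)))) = 6615675 / 13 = 508898.08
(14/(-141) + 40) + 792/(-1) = -106046/141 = -752.10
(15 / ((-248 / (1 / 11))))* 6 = -45 / 1364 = -0.03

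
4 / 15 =0.27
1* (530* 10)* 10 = 53000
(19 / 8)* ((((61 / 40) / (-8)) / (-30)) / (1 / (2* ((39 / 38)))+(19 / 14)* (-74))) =-0.00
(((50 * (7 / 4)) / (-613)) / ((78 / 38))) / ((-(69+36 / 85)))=40375 / 40307202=0.00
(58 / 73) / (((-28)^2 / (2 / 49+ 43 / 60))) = 64583 / 84131040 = 0.00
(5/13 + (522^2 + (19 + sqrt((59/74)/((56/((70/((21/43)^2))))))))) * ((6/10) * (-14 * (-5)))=43 * sqrt(21830)/74 + 148786848/13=11445228.01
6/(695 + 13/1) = 1/118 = 0.01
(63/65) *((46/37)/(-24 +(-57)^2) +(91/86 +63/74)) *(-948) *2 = -9073907136/2585375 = -3509.71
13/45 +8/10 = 49/45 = 1.09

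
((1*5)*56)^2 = 78400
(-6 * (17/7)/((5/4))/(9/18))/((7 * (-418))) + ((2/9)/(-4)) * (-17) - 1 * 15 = -12947521/921690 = -14.05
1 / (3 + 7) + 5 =51 / 10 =5.10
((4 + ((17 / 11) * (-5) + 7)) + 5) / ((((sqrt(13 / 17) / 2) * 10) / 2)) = 14 * sqrt(221) / 55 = 3.78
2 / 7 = 0.29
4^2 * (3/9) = 5.33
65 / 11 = 5.91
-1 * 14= -14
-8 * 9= -72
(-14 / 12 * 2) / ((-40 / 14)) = 49 / 60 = 0.82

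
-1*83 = -83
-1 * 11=-11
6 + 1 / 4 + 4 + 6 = 65 / 4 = 16.25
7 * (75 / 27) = 175 / 9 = 19.44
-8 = -8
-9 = -9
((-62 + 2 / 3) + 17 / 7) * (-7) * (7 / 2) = 8659 / 6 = 1443.17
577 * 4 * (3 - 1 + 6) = 18464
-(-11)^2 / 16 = -121 / 16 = -7.56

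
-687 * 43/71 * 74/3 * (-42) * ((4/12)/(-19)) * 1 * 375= -3825559500/1349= -2835848.41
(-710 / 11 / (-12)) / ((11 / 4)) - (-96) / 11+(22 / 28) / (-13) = 701803 / 66066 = 10.62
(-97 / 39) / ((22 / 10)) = -485 / 429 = -1.13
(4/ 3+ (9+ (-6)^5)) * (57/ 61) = -7256.44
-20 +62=42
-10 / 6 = -5 / 3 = -1.67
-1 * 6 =-6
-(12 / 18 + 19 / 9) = -25 / 9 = -2.78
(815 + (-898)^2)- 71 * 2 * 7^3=758513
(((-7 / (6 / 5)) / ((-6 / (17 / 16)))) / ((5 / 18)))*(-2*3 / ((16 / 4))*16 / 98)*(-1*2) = 51 / 28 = 1.82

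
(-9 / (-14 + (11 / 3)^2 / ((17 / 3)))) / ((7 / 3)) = 1377 / 4151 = 0.33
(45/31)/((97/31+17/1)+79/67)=3015/44257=0.07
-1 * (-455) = 455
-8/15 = -0.53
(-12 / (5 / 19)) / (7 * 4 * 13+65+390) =-76 / 1365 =-0.06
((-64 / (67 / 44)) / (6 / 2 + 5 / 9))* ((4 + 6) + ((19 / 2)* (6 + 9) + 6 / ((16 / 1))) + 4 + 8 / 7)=-876051 / 469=-1867.91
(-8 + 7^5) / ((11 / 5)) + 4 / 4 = 84006 / 11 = 7636.91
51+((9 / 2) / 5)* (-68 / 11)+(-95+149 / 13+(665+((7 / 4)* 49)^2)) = 91290747 / 11440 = 7979.96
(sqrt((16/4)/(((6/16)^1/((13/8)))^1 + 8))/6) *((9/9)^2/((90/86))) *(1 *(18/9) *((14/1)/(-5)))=-1204 *sqrt(1391)/72225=-0.62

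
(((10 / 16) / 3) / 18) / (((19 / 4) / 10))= 25 / 1026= 0.02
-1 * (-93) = 93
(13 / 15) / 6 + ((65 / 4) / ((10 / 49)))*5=143377 / 360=398.27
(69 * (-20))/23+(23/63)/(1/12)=-1168/21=-55.62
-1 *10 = -10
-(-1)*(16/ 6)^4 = 4096/ 81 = 50.57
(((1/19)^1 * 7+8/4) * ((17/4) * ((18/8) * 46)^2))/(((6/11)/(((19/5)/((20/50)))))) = 120191445/64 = 1877991.33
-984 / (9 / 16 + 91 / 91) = -15744 / 25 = -629.76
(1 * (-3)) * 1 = -3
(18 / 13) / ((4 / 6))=27 / 13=2.08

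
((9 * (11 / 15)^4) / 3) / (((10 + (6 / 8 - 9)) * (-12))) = -14641 / 354375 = -0.04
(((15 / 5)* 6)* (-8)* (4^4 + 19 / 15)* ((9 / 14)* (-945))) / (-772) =-5626422 / 193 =-29152.45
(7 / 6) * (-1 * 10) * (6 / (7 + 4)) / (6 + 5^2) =-70 / 341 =-0.21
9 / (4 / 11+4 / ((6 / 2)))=297 / 56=5.30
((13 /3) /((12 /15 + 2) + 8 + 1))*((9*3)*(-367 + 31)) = -3331.53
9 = 9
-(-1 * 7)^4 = -2401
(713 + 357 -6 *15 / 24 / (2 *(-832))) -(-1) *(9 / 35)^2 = 8724909511 / 8153600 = 1070.07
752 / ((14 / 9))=3384 / 7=483.43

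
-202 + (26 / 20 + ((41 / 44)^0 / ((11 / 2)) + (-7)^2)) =-16667 / 110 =-151.52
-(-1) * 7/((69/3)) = 7/23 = 0.30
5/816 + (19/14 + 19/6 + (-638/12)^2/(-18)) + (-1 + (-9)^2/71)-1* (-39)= -113.37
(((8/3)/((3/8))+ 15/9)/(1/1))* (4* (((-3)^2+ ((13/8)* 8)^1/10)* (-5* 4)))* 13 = -846248/9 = -94027.56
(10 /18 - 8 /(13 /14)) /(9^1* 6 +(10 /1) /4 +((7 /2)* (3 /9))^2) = -3772 /27079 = -0.14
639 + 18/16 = 5121/8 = 640.12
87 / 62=1.40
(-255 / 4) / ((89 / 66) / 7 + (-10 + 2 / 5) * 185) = 58905 / 1640846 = 0.04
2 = 2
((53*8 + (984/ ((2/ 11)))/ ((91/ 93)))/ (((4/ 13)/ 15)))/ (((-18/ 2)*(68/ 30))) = -3386875/ 238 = -14230.57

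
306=306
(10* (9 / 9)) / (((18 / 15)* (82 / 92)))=1150 / 123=9.35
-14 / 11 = -1.27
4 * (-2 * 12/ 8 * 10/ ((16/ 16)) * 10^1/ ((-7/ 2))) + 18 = 2526/ 7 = 360.86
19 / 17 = 1.12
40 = 40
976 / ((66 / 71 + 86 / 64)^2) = 5038096384 / 26677225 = 188.85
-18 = -18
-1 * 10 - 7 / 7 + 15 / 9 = -28 / 3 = -9.33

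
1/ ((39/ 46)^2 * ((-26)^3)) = -529/ 6683274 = -0.00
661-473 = 188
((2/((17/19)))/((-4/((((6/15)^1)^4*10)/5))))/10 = -152/53125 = -0.00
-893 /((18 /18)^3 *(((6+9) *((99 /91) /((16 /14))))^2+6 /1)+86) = -9658688 /3200297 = -3.02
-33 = -33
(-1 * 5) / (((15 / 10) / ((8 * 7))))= -560 / 3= -186.67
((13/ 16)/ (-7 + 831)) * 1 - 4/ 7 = -52645/ 92288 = -0.57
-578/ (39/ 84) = -16184/ 13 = -1244.92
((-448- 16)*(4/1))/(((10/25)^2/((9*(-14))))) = 1461600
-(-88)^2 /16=-484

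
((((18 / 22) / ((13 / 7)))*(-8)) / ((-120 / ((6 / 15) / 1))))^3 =74088 / 45690734375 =0.00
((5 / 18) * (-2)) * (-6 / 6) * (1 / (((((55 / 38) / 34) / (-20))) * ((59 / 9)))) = -25840 / 649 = -39.82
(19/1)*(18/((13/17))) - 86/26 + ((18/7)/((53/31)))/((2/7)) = 309490/689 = 449.19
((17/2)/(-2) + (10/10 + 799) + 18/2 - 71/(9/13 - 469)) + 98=5496865/6088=902.90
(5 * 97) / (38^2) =485 / 1444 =0.34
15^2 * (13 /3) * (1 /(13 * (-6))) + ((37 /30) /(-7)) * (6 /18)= -3956 /315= -12.56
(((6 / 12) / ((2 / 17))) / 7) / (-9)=-0.07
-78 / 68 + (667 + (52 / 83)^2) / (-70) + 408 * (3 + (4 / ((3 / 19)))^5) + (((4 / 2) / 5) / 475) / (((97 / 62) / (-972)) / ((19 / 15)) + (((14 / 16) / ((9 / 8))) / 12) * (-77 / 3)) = 2494843500084789710300656 / 586032002726625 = 4257179622.40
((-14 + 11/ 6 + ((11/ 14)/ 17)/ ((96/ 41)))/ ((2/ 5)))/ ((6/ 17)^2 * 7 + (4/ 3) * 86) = -23590305/ 89754112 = -0.26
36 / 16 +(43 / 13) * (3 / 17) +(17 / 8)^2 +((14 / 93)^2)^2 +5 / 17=8087658830813 / 1058044762944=7.64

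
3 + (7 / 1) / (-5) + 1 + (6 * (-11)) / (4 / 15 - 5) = 5873 / 355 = 16.54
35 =35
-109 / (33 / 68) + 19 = -6785 / 33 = -205.61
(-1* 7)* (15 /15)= -7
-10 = -10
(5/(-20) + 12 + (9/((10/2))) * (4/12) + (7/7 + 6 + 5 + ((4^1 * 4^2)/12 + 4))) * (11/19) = 19.50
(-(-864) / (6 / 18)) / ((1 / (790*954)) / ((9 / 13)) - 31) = -17581380480 / 210271127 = -83.61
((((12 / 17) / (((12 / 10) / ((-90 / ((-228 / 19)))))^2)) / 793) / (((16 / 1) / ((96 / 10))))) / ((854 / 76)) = 0.00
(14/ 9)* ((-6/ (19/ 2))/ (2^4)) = -7/ 114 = -0.06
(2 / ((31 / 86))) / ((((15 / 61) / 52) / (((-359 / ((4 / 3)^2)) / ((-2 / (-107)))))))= -3929534661 / 310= -12675918.26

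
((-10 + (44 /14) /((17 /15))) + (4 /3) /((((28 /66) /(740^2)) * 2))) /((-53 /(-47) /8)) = 5500361120 /901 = 6104729.32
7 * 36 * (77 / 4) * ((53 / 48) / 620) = 85701 / 9920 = 8.64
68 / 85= 4 / 5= 0.80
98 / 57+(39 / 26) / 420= 27497 / 15960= 1.72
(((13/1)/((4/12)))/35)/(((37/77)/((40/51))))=1144/629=1.82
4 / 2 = 2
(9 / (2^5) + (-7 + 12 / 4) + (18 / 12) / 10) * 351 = -200421 / 160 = -1252.63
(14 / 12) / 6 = 7 / 36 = 0.19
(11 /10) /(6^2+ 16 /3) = 33 /1240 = 0.03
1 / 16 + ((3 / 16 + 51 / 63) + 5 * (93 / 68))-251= -173575 / 714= -243.10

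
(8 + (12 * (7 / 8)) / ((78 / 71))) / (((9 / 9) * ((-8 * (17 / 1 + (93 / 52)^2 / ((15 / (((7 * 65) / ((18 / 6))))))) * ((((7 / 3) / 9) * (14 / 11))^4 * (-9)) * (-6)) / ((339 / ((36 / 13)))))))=-3904086323709 / 458970396416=-8.51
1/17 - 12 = -203/17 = -11.94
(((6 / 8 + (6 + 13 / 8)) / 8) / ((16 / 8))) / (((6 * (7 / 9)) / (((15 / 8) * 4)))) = 3015 / 3584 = 0.84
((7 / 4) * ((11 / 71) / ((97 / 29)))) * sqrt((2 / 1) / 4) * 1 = 2233 * sqrt(2) / 55096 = 0.06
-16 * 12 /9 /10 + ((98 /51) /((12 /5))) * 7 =3.47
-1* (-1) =1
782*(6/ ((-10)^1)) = -2346/ 5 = -469.20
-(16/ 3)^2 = -256/ 9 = -28.44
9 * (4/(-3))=-12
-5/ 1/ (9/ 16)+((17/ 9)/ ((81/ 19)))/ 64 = -414397/ 46656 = -8.88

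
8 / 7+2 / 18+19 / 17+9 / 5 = 22339 / 5355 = 4.17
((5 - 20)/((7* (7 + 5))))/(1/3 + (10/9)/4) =-45/154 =-0.29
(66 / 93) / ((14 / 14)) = 22 / 31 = 0.71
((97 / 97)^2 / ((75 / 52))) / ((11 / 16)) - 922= -759818 / 825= -920.99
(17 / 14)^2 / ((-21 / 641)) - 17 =-255221 / 4116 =-62.01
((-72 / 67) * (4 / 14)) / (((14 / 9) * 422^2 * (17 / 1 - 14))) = -54 / 146162443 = -0.00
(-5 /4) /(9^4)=-5 /26244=-0.00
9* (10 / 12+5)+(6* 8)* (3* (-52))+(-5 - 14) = -14909 / 2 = -7454.50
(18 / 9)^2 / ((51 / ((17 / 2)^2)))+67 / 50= 1051 / 150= 7.01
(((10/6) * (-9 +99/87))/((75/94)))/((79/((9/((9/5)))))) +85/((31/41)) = 23730941/213063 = 111.38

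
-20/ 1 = -20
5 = 5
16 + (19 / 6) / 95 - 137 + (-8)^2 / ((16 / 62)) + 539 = 19981 / 30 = 666.03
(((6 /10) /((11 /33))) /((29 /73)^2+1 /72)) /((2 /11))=18992556 /329405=57.66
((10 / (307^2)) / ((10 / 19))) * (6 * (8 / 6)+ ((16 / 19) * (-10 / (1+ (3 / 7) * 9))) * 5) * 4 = -864 / 1602233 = -0.00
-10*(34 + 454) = -4880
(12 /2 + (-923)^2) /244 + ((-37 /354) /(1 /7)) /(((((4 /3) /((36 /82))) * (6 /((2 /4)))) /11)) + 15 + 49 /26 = 107674649217 /30692272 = 3508.20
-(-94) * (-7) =-658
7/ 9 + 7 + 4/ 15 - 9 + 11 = 452/ 45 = 10.04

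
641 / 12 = 53.42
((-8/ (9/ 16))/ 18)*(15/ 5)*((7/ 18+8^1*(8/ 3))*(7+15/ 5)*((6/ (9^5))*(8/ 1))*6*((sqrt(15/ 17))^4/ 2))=-2944000/ 3011499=-0.98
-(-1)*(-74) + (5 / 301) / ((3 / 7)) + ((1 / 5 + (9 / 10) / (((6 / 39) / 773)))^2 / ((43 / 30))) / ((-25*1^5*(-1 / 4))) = 2944811879 / 1290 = 2282799.91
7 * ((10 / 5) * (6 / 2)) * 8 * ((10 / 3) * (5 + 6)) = 12320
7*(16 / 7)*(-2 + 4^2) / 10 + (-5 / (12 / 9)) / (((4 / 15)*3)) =1417 / 80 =17.71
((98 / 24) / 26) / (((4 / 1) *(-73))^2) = 49 / 26602368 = 0.00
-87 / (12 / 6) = -87 / 2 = -43.50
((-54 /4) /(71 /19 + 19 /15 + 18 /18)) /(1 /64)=-246240 /1711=-143.92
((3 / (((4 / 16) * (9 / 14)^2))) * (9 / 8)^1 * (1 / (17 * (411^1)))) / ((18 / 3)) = 49 / 62883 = 0.00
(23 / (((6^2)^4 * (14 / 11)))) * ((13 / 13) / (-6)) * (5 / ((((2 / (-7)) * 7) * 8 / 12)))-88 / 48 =-344879887 / 188116992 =-1.83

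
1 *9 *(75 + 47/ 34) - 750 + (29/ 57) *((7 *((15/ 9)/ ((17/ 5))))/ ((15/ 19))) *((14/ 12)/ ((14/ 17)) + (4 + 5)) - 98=-757483/ 5508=-137.52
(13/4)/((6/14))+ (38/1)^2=17419/12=1451.58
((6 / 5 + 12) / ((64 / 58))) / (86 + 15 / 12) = 957 / 6980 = 0.14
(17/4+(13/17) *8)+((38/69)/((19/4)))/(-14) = 340243/32844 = 10.36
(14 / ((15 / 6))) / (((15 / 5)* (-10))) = -14 / 75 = -0.19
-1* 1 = -1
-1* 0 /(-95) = 0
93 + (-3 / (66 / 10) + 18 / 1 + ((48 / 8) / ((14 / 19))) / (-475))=212767 / 1925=110.53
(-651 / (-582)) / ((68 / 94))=10199 / 6596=1.55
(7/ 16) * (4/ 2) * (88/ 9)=77/ 9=8.56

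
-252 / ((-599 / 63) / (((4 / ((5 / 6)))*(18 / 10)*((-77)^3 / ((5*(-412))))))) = 391387567032 / 7712125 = 50749.64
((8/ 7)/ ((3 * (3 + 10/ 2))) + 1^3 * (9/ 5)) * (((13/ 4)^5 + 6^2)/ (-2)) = -39591229/ 107520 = -368.22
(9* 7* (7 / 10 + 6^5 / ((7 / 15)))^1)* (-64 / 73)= -335937312 / 365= -920376.20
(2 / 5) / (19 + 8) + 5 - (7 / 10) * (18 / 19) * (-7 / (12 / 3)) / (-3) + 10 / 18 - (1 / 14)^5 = 5.18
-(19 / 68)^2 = -361 / 4624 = -0.08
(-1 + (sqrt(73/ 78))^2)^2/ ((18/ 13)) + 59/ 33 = 165947/ 92664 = 1.79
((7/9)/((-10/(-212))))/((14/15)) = 53/3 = 17.67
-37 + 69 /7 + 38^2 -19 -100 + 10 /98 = 63600 /49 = 1297.96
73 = 73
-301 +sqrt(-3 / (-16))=-300.57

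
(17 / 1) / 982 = 17 / 982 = 0.02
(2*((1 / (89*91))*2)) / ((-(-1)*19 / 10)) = 40 / 153881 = 0.00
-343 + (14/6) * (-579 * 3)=-4396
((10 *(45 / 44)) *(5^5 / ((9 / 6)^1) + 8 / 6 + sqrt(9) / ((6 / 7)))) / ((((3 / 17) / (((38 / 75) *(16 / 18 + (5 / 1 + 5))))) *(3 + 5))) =18026953 / 216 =83458.12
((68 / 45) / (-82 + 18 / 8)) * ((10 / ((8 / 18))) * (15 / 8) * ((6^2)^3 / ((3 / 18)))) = -71383680 / 319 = -223773.29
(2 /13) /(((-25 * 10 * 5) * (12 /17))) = -17 /97500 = -0.00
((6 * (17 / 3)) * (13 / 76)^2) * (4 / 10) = 2873 / 7220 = 0.40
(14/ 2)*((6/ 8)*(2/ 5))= 21/ 10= 2.10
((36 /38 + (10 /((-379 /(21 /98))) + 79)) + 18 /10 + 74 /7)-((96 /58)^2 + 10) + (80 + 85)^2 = 5787516591148 /211961435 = 27304.57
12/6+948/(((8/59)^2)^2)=2871816605/1024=2804508.40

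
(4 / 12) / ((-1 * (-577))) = 1 / 1731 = 0.00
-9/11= -0.82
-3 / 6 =-1 / 2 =-0.50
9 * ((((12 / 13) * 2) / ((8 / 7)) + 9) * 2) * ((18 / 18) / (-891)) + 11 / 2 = 4535 / 858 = 5.29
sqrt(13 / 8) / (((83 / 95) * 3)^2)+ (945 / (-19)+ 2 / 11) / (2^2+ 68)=-10357 / 15048+ 9025 * sqrt(26) / 248004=-0.50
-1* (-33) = 33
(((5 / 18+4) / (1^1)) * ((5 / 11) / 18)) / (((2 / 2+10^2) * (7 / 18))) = 5 / 1818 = 0.00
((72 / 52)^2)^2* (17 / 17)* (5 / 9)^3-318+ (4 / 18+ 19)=-76638529 / 257049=-298.15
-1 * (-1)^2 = -1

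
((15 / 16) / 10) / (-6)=-0.02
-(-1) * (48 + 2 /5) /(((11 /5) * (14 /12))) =132 /7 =18.86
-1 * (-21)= 21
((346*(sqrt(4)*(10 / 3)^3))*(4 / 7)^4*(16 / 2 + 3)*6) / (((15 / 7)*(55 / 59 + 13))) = 22994329600 / 3806271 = 6041.17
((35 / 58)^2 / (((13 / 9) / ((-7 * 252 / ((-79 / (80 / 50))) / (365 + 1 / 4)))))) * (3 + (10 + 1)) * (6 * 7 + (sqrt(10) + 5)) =145212480 * sqrt(10) / 420625309 + 6824986560 / 420625309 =17.32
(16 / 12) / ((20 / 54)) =18 / 5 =3.60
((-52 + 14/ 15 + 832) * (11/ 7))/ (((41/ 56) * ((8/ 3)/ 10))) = 257708/ 41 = 6285.56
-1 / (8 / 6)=-3 / 4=-0.75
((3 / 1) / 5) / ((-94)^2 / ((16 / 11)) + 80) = 12 / 123095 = 0.00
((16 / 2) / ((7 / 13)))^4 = 116985856 / 2401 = 48723.81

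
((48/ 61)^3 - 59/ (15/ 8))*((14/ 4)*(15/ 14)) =-26369038/ 226981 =-116.17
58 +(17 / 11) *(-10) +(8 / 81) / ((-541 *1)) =42.55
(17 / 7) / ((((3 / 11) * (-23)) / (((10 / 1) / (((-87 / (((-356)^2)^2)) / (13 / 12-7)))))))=-533138389604480 / 126063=-4229142489.11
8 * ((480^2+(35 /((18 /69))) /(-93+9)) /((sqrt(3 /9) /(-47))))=-779668195 * sqrt(3) /9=-150047214.09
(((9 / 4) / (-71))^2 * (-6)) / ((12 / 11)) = -891 / 161312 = -0.01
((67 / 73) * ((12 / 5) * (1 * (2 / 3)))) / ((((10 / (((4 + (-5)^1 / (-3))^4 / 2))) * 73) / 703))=7867845242 / 10791225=729.10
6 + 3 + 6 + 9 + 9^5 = 59073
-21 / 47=-0.45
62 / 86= 31 / 43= 0.72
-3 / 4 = -0.75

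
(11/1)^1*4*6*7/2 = 924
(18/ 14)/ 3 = 3/ 7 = 0.43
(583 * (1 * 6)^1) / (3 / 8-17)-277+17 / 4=-257039 / 532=-483.16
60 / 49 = 1.22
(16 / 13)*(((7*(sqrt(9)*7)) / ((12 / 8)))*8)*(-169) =-163072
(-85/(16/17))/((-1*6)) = 1445/96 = 15.05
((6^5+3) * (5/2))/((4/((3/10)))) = 23337/16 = 1458.56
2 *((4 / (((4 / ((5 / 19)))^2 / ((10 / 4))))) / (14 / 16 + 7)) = 250 / 22743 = 0.01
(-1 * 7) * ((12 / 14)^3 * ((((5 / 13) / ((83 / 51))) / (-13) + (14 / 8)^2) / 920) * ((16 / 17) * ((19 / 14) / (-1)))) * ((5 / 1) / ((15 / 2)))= 116834553 / 9406015255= 0.01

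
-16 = -16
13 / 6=2.17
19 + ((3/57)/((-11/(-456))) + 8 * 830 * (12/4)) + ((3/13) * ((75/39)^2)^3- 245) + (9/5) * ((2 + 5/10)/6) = 19708.60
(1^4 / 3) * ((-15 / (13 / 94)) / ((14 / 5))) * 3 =-3525 / 91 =-38.74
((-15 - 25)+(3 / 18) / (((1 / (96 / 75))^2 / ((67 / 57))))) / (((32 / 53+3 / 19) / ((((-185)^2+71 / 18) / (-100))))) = 17309679823931 / 970734375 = 17831.53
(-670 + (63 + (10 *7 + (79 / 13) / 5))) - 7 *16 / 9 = -320714 / 585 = -548.23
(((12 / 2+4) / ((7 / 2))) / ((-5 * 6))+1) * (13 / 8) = 247 / 168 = 1.47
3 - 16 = -13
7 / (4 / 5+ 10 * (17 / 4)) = 70 / 433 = 0.16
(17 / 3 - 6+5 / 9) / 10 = 1 / 45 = 0.02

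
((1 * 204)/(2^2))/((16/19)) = 969/16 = 60.56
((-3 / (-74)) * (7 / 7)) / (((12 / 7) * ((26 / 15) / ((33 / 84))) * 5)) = 33 / 30784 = 0.00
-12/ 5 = -2.40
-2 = -2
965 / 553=1.75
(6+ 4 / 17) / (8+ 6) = 53 / 119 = 0.45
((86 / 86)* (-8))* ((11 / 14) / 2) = -22 / 7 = -3.14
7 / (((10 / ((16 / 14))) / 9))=36 / 5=7.20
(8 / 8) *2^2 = 4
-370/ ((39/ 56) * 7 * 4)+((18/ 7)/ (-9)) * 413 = -136.97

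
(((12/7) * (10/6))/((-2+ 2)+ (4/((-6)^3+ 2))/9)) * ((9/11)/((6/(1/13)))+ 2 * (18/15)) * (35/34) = -16597305/4862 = -3413.68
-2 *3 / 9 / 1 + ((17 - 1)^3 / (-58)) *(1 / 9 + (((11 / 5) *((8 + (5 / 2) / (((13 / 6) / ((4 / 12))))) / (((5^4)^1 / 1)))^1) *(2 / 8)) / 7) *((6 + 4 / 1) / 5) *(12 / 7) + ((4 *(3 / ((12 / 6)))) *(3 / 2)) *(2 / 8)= -17716765369 / 692737500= -25.58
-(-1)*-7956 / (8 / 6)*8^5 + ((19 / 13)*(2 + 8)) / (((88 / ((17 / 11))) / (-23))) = -1230253756697 / 6292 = -195526661.90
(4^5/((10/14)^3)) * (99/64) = 543312/125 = 4346.50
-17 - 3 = -20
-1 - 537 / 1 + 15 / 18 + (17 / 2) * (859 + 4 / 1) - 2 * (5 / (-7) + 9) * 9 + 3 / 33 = 1535984 / 231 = 6649.28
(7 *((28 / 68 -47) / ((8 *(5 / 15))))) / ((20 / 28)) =-14553 / 85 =-171.21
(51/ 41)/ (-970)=-51/ 39770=-0.00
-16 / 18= -8 / 9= -0.89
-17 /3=-5.67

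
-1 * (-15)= 15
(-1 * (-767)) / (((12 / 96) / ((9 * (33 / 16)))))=227799 / 2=113899.50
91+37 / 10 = 947 / 10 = 94.70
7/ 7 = 1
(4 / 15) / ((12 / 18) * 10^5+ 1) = 4 / 1000015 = 0.00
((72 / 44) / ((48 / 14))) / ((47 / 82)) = 861 / 1034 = 0.83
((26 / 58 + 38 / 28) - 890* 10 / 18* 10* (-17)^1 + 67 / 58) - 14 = 153549331 / 1827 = 84044.52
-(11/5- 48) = 45.80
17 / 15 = 1.13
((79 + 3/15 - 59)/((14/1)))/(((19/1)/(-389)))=-39289/1330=-29.54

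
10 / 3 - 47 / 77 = 629 / 231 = 2.72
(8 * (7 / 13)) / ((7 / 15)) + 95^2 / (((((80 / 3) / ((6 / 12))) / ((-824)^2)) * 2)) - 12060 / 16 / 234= 5974565065 / 104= 57447741.01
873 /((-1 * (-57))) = 291 /19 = 15.32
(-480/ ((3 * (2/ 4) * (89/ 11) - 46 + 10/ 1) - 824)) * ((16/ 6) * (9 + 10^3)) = 28413440/ 18653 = 1523.26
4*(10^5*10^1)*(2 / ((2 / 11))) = 44000000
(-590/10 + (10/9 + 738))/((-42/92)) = -281566/189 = -1489.77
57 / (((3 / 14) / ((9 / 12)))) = 399 / 2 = 199.50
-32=-32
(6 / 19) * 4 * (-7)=-168 / 19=-8.84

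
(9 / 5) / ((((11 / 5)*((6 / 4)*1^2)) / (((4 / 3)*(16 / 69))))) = 128 / 759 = 0.17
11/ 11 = 1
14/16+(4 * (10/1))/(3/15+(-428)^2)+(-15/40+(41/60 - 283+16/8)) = -5125795223/18318420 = -279.82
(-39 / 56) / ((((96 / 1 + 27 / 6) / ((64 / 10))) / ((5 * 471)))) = -104.44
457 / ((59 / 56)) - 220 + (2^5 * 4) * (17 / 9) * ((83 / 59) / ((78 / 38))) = 7858364 / 20709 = 379.47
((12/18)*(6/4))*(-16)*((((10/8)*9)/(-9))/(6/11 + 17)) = 220/193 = 1.14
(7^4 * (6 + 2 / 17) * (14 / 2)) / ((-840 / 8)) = -979.23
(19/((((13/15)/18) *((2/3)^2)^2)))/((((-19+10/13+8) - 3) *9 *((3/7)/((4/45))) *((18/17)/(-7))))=15827/688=23.00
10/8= 5/4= 1.25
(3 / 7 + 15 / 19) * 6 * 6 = 5832 / 133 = 43.85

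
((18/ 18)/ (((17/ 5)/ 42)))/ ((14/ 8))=120/ 17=7.06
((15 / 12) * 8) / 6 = 5 / 3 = 1.67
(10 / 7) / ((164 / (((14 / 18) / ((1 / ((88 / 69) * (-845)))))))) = -185900 / 25461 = -7.30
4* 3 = 12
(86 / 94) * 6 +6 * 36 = 10410 / 47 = 221.49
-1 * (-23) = 23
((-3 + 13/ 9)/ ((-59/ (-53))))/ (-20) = 371/ 5310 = 0.07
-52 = -52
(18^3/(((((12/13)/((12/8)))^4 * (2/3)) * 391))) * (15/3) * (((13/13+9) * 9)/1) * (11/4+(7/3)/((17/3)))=3021643126125/13613056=221966.55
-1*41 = -41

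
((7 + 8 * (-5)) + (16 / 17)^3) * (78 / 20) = -6163287 / 49130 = -125.45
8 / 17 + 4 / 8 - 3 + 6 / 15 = -277 / 170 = -1.63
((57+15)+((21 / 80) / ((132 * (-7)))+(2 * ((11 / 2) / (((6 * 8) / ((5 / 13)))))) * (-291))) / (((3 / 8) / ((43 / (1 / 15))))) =91203301 / 1144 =79723.17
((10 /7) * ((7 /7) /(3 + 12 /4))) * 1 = 5 /21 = 0.24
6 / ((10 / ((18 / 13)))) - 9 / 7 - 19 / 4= -9473 / 1820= -5.20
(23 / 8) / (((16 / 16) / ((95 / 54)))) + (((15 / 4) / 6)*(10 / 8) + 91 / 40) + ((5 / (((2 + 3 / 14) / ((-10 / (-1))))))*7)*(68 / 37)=1479629791 / 4955040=298.61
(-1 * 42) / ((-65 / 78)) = 252 / 5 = 50.40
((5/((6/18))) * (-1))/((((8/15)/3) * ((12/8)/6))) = -675/2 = -337.50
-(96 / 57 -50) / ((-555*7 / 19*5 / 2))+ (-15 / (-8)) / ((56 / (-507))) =-7073793 / 414400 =-17.07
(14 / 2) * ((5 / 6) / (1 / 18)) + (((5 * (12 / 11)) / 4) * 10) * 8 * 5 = 7155 / 11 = 650.45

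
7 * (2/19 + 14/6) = 973/57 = 17.07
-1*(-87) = 87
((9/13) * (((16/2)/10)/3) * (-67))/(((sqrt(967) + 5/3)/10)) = 12060/56407 - 7236 * sqrt(967)/56407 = -3.78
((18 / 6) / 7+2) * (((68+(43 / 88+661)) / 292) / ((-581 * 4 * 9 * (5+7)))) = -1091315 / 45146433024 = -0.00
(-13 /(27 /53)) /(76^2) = -689 /155952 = -0.00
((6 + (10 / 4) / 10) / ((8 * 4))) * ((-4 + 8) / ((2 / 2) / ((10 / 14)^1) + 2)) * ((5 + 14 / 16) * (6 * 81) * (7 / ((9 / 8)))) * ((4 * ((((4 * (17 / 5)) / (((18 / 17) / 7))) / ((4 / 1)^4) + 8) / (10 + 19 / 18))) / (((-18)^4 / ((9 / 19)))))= 395647175 / 7108521984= 0.06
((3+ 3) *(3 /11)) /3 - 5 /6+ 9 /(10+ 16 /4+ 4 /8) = 637 /1914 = 0.33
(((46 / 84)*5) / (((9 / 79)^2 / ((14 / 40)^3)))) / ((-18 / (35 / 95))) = -49235249 / 265939200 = -0.19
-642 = -642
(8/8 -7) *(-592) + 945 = 4497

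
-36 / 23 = -1.57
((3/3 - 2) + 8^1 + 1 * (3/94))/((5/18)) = 5949/235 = 25.31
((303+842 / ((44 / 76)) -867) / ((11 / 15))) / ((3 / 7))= 342790 / 121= 2832.98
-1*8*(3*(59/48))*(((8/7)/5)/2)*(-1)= 118/35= 3.37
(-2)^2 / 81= 4 / 81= 0.05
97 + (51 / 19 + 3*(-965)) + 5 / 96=-2795.26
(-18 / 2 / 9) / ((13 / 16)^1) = -16 / 13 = -1.23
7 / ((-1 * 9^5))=-7 / 59049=-0.00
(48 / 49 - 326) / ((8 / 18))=-71667 / 98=-731.30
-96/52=-24/13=-1.85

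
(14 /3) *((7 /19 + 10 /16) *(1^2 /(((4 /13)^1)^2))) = 178633 /3648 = 48.97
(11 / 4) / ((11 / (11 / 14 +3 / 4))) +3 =379 / 112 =3.38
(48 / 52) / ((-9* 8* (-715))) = 1 / 55770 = 0.00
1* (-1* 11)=-11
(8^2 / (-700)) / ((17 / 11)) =-0.06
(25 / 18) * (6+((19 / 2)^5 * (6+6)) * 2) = 20634225 / 8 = 2579278.12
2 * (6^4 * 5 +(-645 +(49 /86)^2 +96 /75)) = 1079188197 /92450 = 11673.21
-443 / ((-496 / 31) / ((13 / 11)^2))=74867 / 1936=38.67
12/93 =4/31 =0.13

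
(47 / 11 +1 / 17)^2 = 656100 / 34969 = 18.76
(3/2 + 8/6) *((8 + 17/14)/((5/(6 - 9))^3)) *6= -59211/1750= -33.83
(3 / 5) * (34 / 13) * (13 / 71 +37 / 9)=93296 / 13845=6.74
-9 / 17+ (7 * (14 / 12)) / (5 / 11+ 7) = 4735 / 8364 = 0.57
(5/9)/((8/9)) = 5/8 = 0.62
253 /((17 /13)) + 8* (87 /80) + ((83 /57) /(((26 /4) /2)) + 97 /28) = 363443711 /1763580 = 206.08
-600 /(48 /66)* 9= -7425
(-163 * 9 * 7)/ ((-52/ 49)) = 503181/ 52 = 9676.56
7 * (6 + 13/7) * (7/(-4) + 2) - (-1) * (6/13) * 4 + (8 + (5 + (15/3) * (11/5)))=2059/52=39.60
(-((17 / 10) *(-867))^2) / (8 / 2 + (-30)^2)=-2403.08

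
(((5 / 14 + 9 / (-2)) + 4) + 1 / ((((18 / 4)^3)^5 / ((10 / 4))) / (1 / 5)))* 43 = -8853318675138323 / 1441237924662543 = -6.14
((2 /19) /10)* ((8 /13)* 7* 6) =336 /1235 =0.27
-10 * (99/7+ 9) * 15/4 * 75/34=-455625/238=-1914.39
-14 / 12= -7 / 6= -1.17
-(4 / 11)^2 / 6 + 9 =3259 / 363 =8.98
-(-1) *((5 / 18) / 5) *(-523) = -523 / 18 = -29.06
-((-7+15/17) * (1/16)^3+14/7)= -17395/8704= -2.00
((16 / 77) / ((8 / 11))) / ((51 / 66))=44 / 119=0.37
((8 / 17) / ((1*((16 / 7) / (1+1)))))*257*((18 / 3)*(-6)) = -64764 / 17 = -3809.65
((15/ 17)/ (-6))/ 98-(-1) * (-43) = -143281/ 3332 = -43.00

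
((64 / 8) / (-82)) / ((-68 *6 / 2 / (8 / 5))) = 8 / 10455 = 0.00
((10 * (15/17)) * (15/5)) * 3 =1350/17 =79.41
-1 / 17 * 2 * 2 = -4 / 17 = -0.24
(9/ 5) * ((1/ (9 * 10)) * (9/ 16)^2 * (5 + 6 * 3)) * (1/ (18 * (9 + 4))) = 207/ 332800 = 0.00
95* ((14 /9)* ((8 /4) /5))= 532 /9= 59.11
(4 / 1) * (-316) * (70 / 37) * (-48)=4247040 / 37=114784.86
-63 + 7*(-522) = -3717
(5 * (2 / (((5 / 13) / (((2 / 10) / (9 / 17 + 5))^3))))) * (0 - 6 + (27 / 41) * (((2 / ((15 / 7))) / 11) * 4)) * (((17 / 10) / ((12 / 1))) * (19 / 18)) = -44787050477 / 42141755700000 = -0.00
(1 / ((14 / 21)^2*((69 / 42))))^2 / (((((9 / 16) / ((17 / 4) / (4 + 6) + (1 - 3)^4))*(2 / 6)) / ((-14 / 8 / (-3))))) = 2028159 / 21160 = 95.85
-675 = -675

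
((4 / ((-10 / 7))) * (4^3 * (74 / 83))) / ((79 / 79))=-66304 / 415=-159.77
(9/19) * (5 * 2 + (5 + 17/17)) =144/19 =7.58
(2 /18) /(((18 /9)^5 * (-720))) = -1 /207360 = -0.00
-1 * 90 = -90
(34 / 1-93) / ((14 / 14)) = -59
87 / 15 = 5.80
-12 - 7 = -19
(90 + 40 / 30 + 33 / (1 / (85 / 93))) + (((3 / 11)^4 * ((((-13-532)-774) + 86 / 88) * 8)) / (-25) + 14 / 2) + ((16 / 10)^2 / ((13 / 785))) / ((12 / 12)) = 1389322022564 / 4867766475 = 285.41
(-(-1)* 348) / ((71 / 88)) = 30624 / 71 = 431.32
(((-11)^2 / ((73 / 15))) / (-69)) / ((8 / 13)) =-7865 / 13432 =-0.59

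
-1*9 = -9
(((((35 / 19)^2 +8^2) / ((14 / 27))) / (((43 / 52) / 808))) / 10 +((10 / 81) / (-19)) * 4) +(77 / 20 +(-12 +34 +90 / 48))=896177266261 / 70412328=12727.56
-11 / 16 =-0.69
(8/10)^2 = 16/25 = 0.64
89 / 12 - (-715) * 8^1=68729 / 12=5727.42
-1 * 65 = -65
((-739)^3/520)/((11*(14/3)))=-15119.26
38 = 38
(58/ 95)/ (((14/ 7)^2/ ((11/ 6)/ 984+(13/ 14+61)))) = 74224369/ 7852320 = 9.45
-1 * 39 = -39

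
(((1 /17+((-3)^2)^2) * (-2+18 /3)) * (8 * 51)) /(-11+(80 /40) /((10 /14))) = -661440 /41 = -16132.68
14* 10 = 140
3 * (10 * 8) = 240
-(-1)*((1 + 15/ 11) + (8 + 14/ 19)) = 2320/ 209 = 11.10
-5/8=-0.62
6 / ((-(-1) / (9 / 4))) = 27 / 2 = 13.50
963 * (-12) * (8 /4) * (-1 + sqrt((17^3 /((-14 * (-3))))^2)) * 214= -4015301688 /7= -573614526.86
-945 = -945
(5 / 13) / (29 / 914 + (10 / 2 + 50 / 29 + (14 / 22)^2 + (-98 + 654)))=16036130 / 23480392533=0.00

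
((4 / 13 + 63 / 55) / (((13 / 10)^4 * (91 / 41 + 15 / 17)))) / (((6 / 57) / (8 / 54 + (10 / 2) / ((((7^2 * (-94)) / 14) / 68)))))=-54102263564000 / 39218845294629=-1.38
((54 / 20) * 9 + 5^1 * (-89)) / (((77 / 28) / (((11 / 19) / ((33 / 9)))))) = -25242 / 1045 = -24.16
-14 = -14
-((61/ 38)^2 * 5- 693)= 982087/ 1444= 680.12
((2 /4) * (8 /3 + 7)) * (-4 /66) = -29 /99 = -0.29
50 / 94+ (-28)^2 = 784.53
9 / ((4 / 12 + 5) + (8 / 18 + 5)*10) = 81 / 538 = 0.15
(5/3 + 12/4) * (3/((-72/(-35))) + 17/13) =6041/468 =12.91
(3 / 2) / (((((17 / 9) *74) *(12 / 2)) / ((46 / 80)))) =207 / 201280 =0.00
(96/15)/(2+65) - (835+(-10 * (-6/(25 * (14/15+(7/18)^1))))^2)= -838.20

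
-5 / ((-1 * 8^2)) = 5 / 64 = 0.08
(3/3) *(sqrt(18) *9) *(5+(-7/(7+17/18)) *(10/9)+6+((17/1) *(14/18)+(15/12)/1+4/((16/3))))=97464 *sqrt(2)/143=963.88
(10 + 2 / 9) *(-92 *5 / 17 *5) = -211600 / 153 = -1383.01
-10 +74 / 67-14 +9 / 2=-2465 / 134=-18.40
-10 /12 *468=-390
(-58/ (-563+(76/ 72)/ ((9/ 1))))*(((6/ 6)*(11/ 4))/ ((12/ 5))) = 0.12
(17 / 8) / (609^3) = 17 / 1806932232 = 0.00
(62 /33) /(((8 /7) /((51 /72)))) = 3689 /3168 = 1.16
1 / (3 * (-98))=-0.00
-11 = -11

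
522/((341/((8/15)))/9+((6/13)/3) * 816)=162864/61333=2.66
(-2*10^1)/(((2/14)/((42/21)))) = -280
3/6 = 1/2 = 0.50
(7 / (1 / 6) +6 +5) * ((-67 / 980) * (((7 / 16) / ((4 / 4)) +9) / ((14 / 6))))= -1608603 / 109760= -14.66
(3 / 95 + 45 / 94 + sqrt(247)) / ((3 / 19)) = 1519 / 470 + 19*sqrt(247) / 3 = 102.77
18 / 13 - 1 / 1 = 5 / 13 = 0.38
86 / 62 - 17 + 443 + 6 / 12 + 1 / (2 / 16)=27025 / 62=435.89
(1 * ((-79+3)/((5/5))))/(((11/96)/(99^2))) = -6500736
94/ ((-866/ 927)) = -100.62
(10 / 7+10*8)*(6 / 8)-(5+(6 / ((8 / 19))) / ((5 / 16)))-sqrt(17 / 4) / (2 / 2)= 733 / 70-sqrt(17) / 2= 8.41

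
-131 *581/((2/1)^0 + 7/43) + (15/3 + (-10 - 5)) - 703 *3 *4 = -3695073/50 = -73901.46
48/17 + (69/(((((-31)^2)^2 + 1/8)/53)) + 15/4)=6.58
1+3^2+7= 17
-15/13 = -1.15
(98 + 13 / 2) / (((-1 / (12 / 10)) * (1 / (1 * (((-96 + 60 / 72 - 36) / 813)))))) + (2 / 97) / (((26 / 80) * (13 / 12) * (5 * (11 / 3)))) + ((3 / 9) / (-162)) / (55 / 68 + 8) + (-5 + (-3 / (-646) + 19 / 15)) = 189611550741292048 / 11487513573922815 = 16.51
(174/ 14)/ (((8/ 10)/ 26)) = 5655/ 14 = 403.93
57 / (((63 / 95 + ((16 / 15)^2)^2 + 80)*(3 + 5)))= 54826875 / 630664472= 0.09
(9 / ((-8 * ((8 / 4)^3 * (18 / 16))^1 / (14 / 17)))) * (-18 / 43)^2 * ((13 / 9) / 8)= -819 / 251464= -0.00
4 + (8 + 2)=14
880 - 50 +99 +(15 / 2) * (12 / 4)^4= 3073 / 2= 1536.50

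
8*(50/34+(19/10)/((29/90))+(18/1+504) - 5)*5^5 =13109178.50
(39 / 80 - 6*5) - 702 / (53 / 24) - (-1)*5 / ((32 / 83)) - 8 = -2903811 / 8480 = -342.43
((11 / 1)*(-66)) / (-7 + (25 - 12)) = -121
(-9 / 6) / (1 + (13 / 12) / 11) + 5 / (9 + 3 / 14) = -15392 / 18705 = -0.82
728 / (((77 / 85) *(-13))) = -680 / 11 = -61.82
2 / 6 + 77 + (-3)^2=259 / 3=86.33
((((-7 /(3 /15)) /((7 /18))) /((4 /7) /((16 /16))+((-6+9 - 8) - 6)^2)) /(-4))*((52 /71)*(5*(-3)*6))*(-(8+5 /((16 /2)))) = 552825 /5254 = 105.22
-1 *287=-287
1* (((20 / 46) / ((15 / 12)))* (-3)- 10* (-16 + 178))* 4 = -149136 / 23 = -6484.17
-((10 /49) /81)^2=-100 /15752961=-0.00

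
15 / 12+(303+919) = 4893 / 4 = 1223.25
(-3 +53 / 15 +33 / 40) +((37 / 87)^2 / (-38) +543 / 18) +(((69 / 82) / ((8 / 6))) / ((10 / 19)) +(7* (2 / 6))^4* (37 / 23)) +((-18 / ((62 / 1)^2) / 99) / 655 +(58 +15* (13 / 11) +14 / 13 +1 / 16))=69112324852851217213 / 439447527006164820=157.27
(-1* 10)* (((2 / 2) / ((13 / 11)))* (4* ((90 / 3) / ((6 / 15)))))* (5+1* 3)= -264000 / 13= -20307.69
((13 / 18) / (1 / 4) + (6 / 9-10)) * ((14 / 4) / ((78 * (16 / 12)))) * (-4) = 203 / 234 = 0.87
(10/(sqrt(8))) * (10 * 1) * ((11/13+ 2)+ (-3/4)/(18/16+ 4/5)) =86.85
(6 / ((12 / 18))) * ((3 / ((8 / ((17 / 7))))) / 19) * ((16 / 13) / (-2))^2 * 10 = 36720 / 22477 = 1.63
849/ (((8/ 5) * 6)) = 1415/ 16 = 88.44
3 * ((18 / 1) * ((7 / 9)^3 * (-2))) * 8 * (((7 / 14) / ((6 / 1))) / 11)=-2744 / 891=-3.08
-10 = -10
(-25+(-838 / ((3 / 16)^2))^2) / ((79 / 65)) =2991446949335 / 6399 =467486630.62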